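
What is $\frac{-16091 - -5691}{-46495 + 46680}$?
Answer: $- \frac{2080}{37} \approx -56.216$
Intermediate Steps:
$\frac{-16091 - -5691}{-46495 + 46680} = \frac{-16091 + \left(-17410 + 23101\right)}{185} = \left(-16091 + 5691\right) \frac{1}{185} = \left(-10400\right) \frac{1}{185} = - \frac{2080}{37}$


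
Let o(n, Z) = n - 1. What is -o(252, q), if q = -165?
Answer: -251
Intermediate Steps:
o(n, Z) = -1 + n
-o(252, q) = -(-1 + 252) = -1*251 = -251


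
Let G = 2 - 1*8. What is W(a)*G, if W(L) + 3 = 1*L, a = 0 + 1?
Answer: 12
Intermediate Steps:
a = 1
G = -6 (G = 2 - 8 = -6)
W(L) = -3 + L (W(L) = -3 + 1*L = -3 + L)
W(a)*G = (-3 + 1)*(-6) = -2*(-6) = 12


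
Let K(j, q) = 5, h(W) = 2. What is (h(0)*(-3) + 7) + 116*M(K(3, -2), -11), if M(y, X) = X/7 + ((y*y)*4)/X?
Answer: -95159/77 ≈ -1235.8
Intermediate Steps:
M(y, X) = X/7 + 4*y²/X (M(y, X) = X*(⅐) + (y²*4)/X = X/7 + (4*y²)/X = X/7 + 4*y²/X)
(h(0)*(-3) + 7) + 116*M(K(3, -2), -11) = (2*(-3) + 7) + 116*((⅐)*(-11) + 4*5²/(-11)) = (-6 + 7) + 116*(-11/7 + 4*(-1/11)*25) = 1 + 116*(-11/7 - 100/11) = 1 + 116*(-821/77) = 1 - 95236/77 = -95159/77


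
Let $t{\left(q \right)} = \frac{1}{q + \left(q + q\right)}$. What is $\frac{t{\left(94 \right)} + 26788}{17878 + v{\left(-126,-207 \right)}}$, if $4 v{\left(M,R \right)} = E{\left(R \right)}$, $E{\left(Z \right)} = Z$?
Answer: $\frac{15108434}{10054005} \approx 1.5027$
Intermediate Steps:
$t{\left(q \right)} = \frac{1}{3 q}$ ($t{\left(q \right)} = \frac{1}{q + 2 q} = \frac{1}{3 q}$)
$v{\left(M,R \right)} = \frac{R}{4}$
$\frac{t{\left(94 \right)} + 26788}{17878 + v{\left(-126,-207 \right)}} = \frac{\frac{1}{3 \cdot 94} + 26788}{17878 + \frac{1}{4} \left(-207\right)} = \frac{\frac{1}{3} \cdot \frac{1}{94} + 26788}{17878 - \frac{207}{4}} = \frac{\frac{1}{282} + 26788}{\frac{71305}{4}} = \frac{7554217}{282} \cdot \frac{4}{71305} = \frac{15108434}{10054005}$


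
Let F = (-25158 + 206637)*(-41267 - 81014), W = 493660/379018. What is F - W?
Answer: -4205476390159721/189509 ≈ -2.2191e+10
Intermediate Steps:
W = 246830/189509 (W = 493660*(1/379018) = 246830/189509 ≈ 1.3025)
F = -22191433599 (F = 181479*(-122281) = -22191433599)
F - W = -22191433599 - 1*246830/189509 = -22191433599 - 246830/189509 = -4205476390159721/189509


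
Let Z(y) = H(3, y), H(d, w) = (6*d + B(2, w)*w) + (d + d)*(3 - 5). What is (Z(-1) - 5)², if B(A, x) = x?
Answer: 4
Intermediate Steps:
H(d, w) = w² + 2*d (H(d, w) = (6*d + w*w) + (d + d)*(3 - 5) = (6*d + w²) + (2*d)*(-2) = (w² + 6*d) - 4*d = w² + 2*d)
Z(y) = 6 + y² (Z(y) = y² + 2*3 = y² + 6 = 6 + y²)
(Z(-1) - 5)² = ((6 + (-1)²) - 5)² = ((6 + 1) - 5)² = (7 - 5)² = 2² = 4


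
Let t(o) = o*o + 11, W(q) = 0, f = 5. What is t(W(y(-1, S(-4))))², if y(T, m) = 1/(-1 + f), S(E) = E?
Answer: 121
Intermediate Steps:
y(T, m) = ¼ (y(T, m) = 1/(-1 + 5) = 1/4 = ¼)
t(o) = 11 + o² (t(o) = o² + 11 = 11 + o²)
t(W(y(-1, S(-4))))² = (11 + 0²)² = (11 + 0)² = 11² = 121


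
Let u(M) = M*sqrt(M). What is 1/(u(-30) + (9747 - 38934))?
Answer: I/(3*(-9729*I + 10*sqrt(30))) ≈ -3.4261e-5 + 1.9288e-7*I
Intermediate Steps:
u(M) = M**(3/2)
1/(u(-30) + (9747 - 38934)) = 1/((-30)**(3/2) + (9747 - 38934)) = 1/(-30*I*sqrt(30) - 29187) = 1/(-29187 - 30*I*sqrt(30))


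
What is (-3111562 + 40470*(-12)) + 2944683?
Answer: -652519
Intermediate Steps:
(-3111562 + 40470*(-12)) + 2944683 = (-3111562 - 485640) + 2944683 = -3597202 + 2944683 = -652519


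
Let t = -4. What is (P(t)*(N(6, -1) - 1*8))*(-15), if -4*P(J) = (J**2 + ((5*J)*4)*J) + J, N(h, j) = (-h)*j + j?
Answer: -3735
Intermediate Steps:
N(h, j) = j - h*j (N(h, j) = -h*j + j = j - h*j)
P(J) = -21*J**2/4 - J/4 (P(J) = -((J**2 + ((5*J)*4)*J) + J)/4 = -((J**2 + (20*J)*J) + J)/4 = -((J**2 + 20*J**2) + J)/4 = -(21*J**2 + J)/4 = -(J + 21*J**2)/4 = -21*J**2/4 - J/4)
(P(t)*(N(6, -1) - 1*8))*(-15) = ((-1/4*(-4)*(1 + 21*(-4)))*(-(1 - 1*6) - 1*8))*(-15) = ((-1/4*(-4)*(1 - 84))*(-(1 - 6) - 8))*(-15) = ((-1/4*(-4)*(-83))*(-1*(-5) - 8))*(-15) = -83*(5 - 8)*(-15) = -83*(-3)*(-15) = 249*(-15) = -3735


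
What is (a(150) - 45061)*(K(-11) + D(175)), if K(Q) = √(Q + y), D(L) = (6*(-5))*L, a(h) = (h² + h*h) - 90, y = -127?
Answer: 792750 - 151*I*√138 ≈ 7.9275e+5 - 1773.8*I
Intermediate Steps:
a(h) = -90 + 2*h² (a(h) = (h² + h²) - 90 = 2*h² - 90 = -90 + 2*h²)
D(L) = -30*L
K(Q) = √(-127 + Q) (K(Q) = √(Q - 127) = √(-127 + Q))
(a(150) - 45061)*(K(-11) + D(175)) = ((-90 + 2*150²) - 45061)*(√(-127 - 11) - 30*175) = ((-90 + 2*22500) - 45061)*(√(-138) - 5250) = ((-90 + 45000) - 45061)*(I*√138 - 5250) = (44910 - 45061)*(-5250 + I*√138) = -151*(-5250 + I*√138) = 792750 - 151*I*√138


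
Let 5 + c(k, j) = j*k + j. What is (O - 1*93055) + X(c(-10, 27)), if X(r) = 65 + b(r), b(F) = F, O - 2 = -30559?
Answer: -123795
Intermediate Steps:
O = -30557 (O = 2 - 30559 = -30557)
c(k, j) = -5 + j + j*k (c(k, j) = -5 + (j*k + j) = -5 + (j + j*k) = -5 + j + j*k)
X(r) = 65 + r
(O - 1*93055) + X(c(-10, 27)) = (-30557 - 1*93055) + (65 + (-5 + 27 + 27*(-10))) = (-30557 - 93055) + (65 + (-5 + 27 - 270)) = -123612 + (65 - 248) = -123612 - 183 = -123795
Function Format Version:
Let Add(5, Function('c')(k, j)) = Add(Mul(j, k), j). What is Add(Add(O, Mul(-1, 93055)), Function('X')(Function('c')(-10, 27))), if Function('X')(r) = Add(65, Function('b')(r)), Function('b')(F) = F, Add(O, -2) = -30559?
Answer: -123795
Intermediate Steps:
O = -30557 (O = Add(2, -30559) = -30557)
Function('c')(k, j) = Add(-5, j, Mul(j, k)) (Function('c')(k, j) = Add(-5, Add(Mul(j, k), j)) = Add(-5, Add(j, Mul(j, k))) = Add(-5, j, Mul(j, k)))
Function('X')(r) = Add(65, r)
Add(Add(O, Mul(-1, 93055)), Function('X')(Function('c')(-10, 27))) = Add(Add(-30557, Mul(-1, 93055)), Add(65, Add(-5, 27, Mul(27, -10)))) = Add(Add(-30557, -93055), Add(65, Add(-5, 27, -270))) = Add(-123612, Add(65, -248)) = Add(-123612, -183) = -123795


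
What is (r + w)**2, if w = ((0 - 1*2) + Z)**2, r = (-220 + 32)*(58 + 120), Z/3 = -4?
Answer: 1106759824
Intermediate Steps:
Z = -12 (Z = 3*(-4) = -12)
r = -33464 (r = -188*178 = -33464)
w = 196 (w = ((0 - 1*2) - 12)**2 = ((0 - 2) - 12)**2 = (-2 - 12)**2 = (-14)**2 = 196)
(r + w)**2 = (-33464 + 196)**2 = (-33268)**2 = 1106759824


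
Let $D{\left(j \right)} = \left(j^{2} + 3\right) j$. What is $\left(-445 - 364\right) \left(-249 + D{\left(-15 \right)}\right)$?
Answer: $2968221$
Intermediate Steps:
$D{\left(j \right)} = j \left(3 + j^{2}\right)$ ($D{\left(j \right)} = \left(3 + j^{2}\right) j = j \left(3 + j^{2}\right)$)
$\left(-445 - 364\right) \left(-249 + D{\left(-15 \right)}\right) = \left(-445 - 364\right) \left(-249 - 15 \left(3 + \left(-15\right)^{2}\right)\right) = - 809 \left(-249 - 15 \left(3 + 225\right)\right) = - 809 \left(-249 - 3420\right) = \left(-809\right) \left(-3669\right) = 2968221$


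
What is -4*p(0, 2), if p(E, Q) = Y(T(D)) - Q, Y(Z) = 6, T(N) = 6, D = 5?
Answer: -16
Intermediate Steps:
p(E, Q) = 6 - Q
-4*p(0, 2) = -4*(6 - 1*2) = -4*(6 - 2) = -4*4 = -16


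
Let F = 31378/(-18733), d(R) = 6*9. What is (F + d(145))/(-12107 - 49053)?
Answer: -245051/286427570 ≈ -0.00085554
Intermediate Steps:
d(R) = 54
F = -31378/18733 (F = 31378*(-1/18733) = -31378/18733 ≈ -1.6750)
(F + d(145))/(-12107 - 49053) = (-31378/18733 + 54)/(-12107 - 49053) = (980204/18733)/(-61160) = (980204/18733)*(-1/61160) = -245051/286427570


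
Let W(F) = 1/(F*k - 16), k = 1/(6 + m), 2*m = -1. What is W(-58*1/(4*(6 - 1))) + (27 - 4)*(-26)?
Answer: -543637/909 ≈ -598.06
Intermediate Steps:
m = -½ (m = (½)*(-1) = -½ ≈ -0.50000)
k = 2/11 (k = 1/(6 - ½) = 1/(11/2) = 2/11 ≈ 0.18182)
W(F) = 1/(-16 + 2*F/11) (W(F) = 1/(F*(2/11) - 16) = 1/(2*F/11 - 16) = 1/(-16 + 2*F/11))
W(-58*1/(4*(6 - 1))) + (27 - 4)*(-26) = 11/(2*(-88 - 58*1/(4*(6 - 1)))) + (27 - 4)*(-26) = 11/(2*(-88 - 58/(5*4))) + 23*(-26) = 11/(2*(-88 - 58/20)) - 598 = 11/(2*(-88 - 58*1/20)) - 598 = 11/(2*(-88 - 29/10)) - 598 = 11/(2*(-909/10)) - 598 = (11/2)*(-10/909) - 598 = -55/909 - 598 = -543637/909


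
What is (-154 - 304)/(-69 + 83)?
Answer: -229/7 ≈ -32.714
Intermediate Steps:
(-154 - 304)/(-69 + 83) = -458/14 = -458*1/14 = -229/7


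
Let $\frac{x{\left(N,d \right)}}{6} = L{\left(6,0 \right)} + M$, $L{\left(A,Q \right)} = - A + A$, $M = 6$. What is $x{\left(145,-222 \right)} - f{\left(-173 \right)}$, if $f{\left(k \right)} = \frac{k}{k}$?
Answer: $35$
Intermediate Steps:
$L{\left(A,Q \right)} = 0$
$f{\left(k \right)} = 1$
$x{\left(N,d \right)} = 36$ ($x{\left(N,d \right)} = 6 \left(0 + 6\right) = 6 \cdot 6 = 36$)
$x{\left(145,-222 \right)} - f{\left(-173 \right)} = 36 - 1 = 35$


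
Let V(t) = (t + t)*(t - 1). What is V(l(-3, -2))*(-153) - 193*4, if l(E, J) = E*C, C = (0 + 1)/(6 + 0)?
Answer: -2003/2 ≈ -1001.5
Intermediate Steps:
C = ⅙ (C = 1/6 = 1*(⅙) = ⅙ ≈ 0.16667)
l(E, J) = E/6 (l(E, J) = E*(⅙) = E/6)
V(t) = 2*t*(-1 + t) (V(t) = (2*t)*(-1 + t) = 2*t*(-1 + t))
V(l(-3, -2))*(-153) - 193*4 = (2*((⅙)*(-3))*(-1 + (⅙)*(-3)))*(-153) - 193*4 = (2*(-½)*(-1 - ½))*(-153) - 772 = (2*(-½)*(-3/2))*(-153) - 772 = (3/2)*(-153) - 772 = -459/2 - 772 = -2003/2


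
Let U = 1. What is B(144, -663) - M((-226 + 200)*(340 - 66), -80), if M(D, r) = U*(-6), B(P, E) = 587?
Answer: 593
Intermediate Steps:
M(D, r) = -6 (M(D, r) = 1*(-6) = -6)
B(144, -663) - M((-226 + 200)*(340 - 66), -80) = 587 - 1*(-6) = 587 + 6 = 593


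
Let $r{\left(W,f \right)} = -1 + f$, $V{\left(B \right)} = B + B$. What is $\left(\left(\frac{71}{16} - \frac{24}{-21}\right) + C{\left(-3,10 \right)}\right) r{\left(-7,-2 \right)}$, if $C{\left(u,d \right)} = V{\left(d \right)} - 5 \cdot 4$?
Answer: $- \frac{1875}{112} \approx -16.741$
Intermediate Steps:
$V{\left(B \right)} = 2 B$
$C{\left(u,d \right)} = -20 + 2 d$ ($C{\left(u,d \right)} = 2 d - 5 \cdot 4 = 2 d - 20 = -20 + 2 d$)
$\left(\left(\frac{71}{16} - \frac{24}{-21}\right) + C{\left(-3,10 \right)}\right) r{\left(-7,-2 \right)} = \left(\left(\frac{71}{16} - \frac{24}{-21}\right) + \left(-20 + 2 \cdot 10\right)\right) \left(-1 - 2\right) = \left(\left(71 \cdot \frac{1}{16} - - \frac{8}{7}\right) + \left(-20 + 20\right)\right) \left(-3\right) = \left(\left(\frac{71}{16} + \frac{8}{7}\right) + 0\right) \left(-3\right) = \left(\frac{625}{112} + 0\right) \left(-3\right) = \frac{625}{112} \left(-3\right) = - \frac{1875}{112}$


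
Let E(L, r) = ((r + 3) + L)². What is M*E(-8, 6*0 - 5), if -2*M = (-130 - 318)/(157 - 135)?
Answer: 11200/11 ≈ 1018.2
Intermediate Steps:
E(L, r) = (3 + L + r)² (E(L, r) = ((3 + r) + L)² = (3 + L + r)²)
M = 112/11 (M = -(-130 - 318)/(2*(157 - 135)) = -(-224)/22 = -½*(-224/11) = 112/11 ≈ 10.182)
M*E(-8, 6*0 - 5) = 112*(3 - 8 + (6*0 - 5))²/11 = 112*(3 - 8 + (0 - 5))²/11 = 112*(3 - 8 - 5)²/11 = (112/11)*(-10)² = (112/11)*100 = 11200/11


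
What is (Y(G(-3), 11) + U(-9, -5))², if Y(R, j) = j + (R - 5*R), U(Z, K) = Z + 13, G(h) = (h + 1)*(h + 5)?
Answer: 961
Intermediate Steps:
G(h) = (1 + h)*(5 + h)
U(Z, K) = 13 + Z
Y(R, j) = j - 4*R
(Y(G(-3), 11) + U(-9, -5))² = ((11 - 4*(5 + (-3)² + 6*(-3))) + (13 - 9))² = ((11 - 4*(5 + 9 - 18)) + 4)² = ((11 - 4*(-4)) + 4)² = ((11 + 16) + 4)² = (27 + 4)² = 31² = 961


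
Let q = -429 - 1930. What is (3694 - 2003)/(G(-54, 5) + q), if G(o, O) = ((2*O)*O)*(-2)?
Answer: -1691/2459 ≈ -0.68768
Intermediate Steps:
q = -2359
G(o, O) = -4*O**2 (G(o, O) = (2*O**2)*(-2) = -4*O**2)
(3694 - 2003)/(G(-54, 5) + q) = (3694 - 2003)/(-4*5**2 - 2359) = 1691/(-4*25 - 2359) = 1691/(-100 - 2359) = 1691/(-2459) = 1691*(-1/2459) = -1691/2459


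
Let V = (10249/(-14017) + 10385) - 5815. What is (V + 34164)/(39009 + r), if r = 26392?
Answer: 542924229/916725817 ≈ 0.59224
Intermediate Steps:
V = 64047441/14017 (V = (10249*(-1/14017) + 10385) - 5815 = (-10249/14017 + 10385) - 5815 = 145556296/14017 - 5815 = 64047441/14017 ≈ 4569.3)
(V + 34164)/(39009 + r) = (64047441/14017 + 34164)/(39009 + 26392) = (542924229/14017)/65401 = (542924229/14017)*(1/65401) = 542924229/916725817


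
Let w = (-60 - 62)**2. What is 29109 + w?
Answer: 43993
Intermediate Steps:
w = 14884 (w = (-122)**2 = 14884)
29109 + w = 29109 + 14884 = 43993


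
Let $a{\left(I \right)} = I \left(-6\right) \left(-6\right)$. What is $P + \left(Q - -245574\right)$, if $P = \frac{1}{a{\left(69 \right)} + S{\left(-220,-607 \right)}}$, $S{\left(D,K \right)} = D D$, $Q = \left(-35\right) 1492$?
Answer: $\frac{9838624937}{50884} \approx 1.9335 \cdot 10^{5}$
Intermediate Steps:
$Q = -52220$
$a{\left(I \right)} = 36 I$ ($a{\left(I \right)} = - 6 I \left(-6\right) = 36 I$)
$S{\left(D,K \right)} = D^{2}$
$P = \frac{1}{50884}$ ($P = \frac{1}{36 \cdot 69 + \left(-220\right)^{2}} = \frac{1}{2484 + 48400} = \frac{1}{50884} \approx 1.9653 \cdot 10^{-5}$)
$P + \left(Q - -245574\right) = \frac{1}{50884} - -193354 = \frac{1}{50884} + \left(-52220 + 245574\right) = \frac{1}{50884} + 193354 = \frac{9838624937}{50884}$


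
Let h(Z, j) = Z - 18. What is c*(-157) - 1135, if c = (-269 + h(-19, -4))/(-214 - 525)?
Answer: -886807/739 ≈ -1200.0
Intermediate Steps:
h(Z, j) = -18 + Z
c = 306/739 (c = (-269 + (-18 - 19))/(-214 - 525) = (-269 - 37)/(-739) = -306*(-1/739) = 306/739 ≈ 0.41407)
c*(-157) - 1135 = (306/739)*(-157) - 1135 = -48042/739 - 1135 = -886807/739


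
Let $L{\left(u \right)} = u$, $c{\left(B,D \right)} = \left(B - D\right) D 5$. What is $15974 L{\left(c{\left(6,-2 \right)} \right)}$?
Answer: $-1277920$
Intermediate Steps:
$c{\left(B,D \right)} = 5 D \left(B - D\right)$ ($c{\left(B,D \right)} = D \left(B - D\right) 5 = 5 D \left(B - D\right)$)
$15974 L{\left(c{\left(6,-2 \right)} \right)} = 15974 \cdot 5 \left(-2\right) \left(6 - -2\right) = 15974 \cdot 5 \left(-2\right) \left(6 + 2\right) = 15974 \cdot 5 \left(-2\right) 8 = 15974 \left(-80\right) = -1277920$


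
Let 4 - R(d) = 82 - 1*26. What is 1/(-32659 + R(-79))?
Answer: -1/32711 ≈ -3.0571e-5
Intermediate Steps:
R(d) = -52 (R(d) = 4 - (82 - 1*26) = 4 - (82 - 26) = 4 - 1*56 = 4 - 56 = -52)
1/(-32659 + R(-79)) = 1/(-32659 - 52) = 1/(-32711) = -1/32711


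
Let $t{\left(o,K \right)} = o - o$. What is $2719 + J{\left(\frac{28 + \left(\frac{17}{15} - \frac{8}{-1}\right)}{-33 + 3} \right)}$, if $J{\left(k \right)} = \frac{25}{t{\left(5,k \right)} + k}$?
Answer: $\frac{1503233}{557} \approx 2698.8$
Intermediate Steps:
$t{\left(o,K \right)} = 0$
$J{\left(k \right)} = \frac{25}{k}$ ($J{\left(k \right)} = \frac{25}{0 + k} = \frac{25}{k}$)
$2719 + J{\left(\frac{28 + \left(\frac{17}{15} - \frac{8}{-1}\right)}{-33 + 3} \right)} = 2719 + \frac{25}{\left(28 + \left(\frac{17}{15} - \frac{8}{-1}\right)\right) \frac{1}{-33 + 3}} = 2719 + \frac{25}{\left(28 + \left(17 \cdot \frac{1}{15} - -8\right)\right) \frac{1}{-30}} = 2719 + \frac{25}{\left(28 + \left(\frac{17}{15} + 8\right)\right) \left(- \frac{1}{30}\right)} = 2719 + \frac{25}{\left(28 + \frac{137}{15}\right) \left(- \frac{1}{30}\right)} = 2719 + \frac{25}{\frac{557}{15} \left(- \frac{1}{30}\right)} = 2719 + \frac{25}{- \frac{557}{450}} = 2719 + 25 \left(- \frac{450}{557}\right) = 2719 - \frac{11250}{557} = \frac{1503233}{557}$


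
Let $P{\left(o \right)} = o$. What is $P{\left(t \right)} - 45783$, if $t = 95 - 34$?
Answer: $-45722$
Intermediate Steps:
$t = 61$ ($t = 95 - 34 = 61$)
$P{\left(t \right)} - 45783 = 61 - 45783 = -45722$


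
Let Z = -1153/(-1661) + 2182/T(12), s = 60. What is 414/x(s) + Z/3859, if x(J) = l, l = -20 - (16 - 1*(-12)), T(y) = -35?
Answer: -15508336161/1794743720 ≈ -8.6410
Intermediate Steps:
l = -48 (l = -20 - (16 + 12) = -20 - 1*28 = -20 - 28 = -48)
Z = -3583947/58135 (Z = -1153/(-1661) + 2182/(-35) = -1153*(-1/1661) + 2182*(-1/35) = 1153/1661 - 2182/35 = -3583947/58135 ≈ -61.649)
x(J) = -48
414/x(s) + Z/3859 = 414/(-48) - 3583947/58135/3859 = 414*(-1/48) - 3583947/58135*1/3859 = -69/8 - 3583947/224342965 = -15508336161/1794743720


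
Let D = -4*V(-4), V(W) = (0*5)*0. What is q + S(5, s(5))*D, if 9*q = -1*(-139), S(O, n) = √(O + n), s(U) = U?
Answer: 139/9 ≈ 15.444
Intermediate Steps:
V(W) = 0 (V(W) = 0*0 = 0)
D = 0 (D = -4*0 = 0)
q = 139/9 (q = (-1*(-139))/9 = (⅑)*139 = 139/9 ≈ 15.444)
q + S(5, s(5))*D = 139/9 + √(5 + 5)*0 = 139/9 + √10*0 = 139/9 + 0 = 139/9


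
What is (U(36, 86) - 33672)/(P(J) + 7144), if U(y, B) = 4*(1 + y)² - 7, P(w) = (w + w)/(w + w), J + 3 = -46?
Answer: -28203/7145 ≈ -3.9472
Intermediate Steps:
J = -49 (J = -3 - 46 = -49)
P(w) = 1 (P(w) = (2*w)/((2*w)) = (2*w)*(1/(2*w)) = 1)
U(y, B) = -7 + 4*(1 + y)²
(U(36, 86) - 33672)/(P(J) + 7144) = ((-7 + 4*(1 + 36)²) - 33672)/(1 + 7144) = ((-7 + 4*37²) - 33672)/7145 = ((-7 + 4*1369) - 33672)*(1/7145) = ((-7 + 5476) - 33672)*(1/7145) = (5469 - 33672)*(1/7145) = -28203*1/7145 = -28203/7145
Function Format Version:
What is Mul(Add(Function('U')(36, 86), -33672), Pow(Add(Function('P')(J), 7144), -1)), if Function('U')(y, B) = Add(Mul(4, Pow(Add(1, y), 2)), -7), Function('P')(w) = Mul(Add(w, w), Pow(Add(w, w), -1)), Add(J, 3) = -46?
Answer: Rational(-28203, 7145) ≈ -3.9472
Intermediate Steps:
J = -49 (J = Add(-3, -46) = -49)
Function('P')(w) = 1 (Function('P')(w) = Mul(Mul(2, w), Pow(Mul(2, w), -1)) = Mul(Mul(2, w), Mul(Rational(1, 2), Pow(w, -1))) = 1)
Function('U')(y, B) = Add(-7, Mul(4, Pow(Add(1, y), 2)))
Mul(Add(Function('U')(36, 86), -33672), Pow(Add(Function('P')(J), 7144), -1)) = Mul(Add(Add(-7, Mul(4, Pow(Add(1, 36), 2))), -33672), Pow(Add(1, 7144), -1)) = Mul(Add(Add(-7, Mul(4, Pow(37, 2))), -33672), Pow(7145, -1)) = Mul(Add(Add(-7, Mul(4, 1369)), -33672), Rational(1, 7145)) = Mul(Add(Add(-7, 5476), -33672), Rational(1, 7145)) = Mul(Add(5469, -33672), Rational(1, 7145)) = Mul(-28203, Rational(1, 7145)) = Rational(-28203, 7145)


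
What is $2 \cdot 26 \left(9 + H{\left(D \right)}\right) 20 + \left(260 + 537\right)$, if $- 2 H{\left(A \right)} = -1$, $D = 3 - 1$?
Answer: $10677$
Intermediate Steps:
$D = 2$
$H{\left(A \right)} = \frac{1}{2}$ ($H{\left(A \right)} = \left(- \frac{1}{2}\right) \left(-1\right) = \frac{1}{2}$)
$2 \cdot 26 \left(9 + H{\left(D \right)}\right) 20 + \left(260 + 537\right) = 2 \cdot 26 \left(9 + \frac{1}{2}\right) 20 + \left(260 + 537\right) = 52 \cdot \frac{19}{2} \cdot 20 + 797 = 52 \cdot 190 + 797 = 9880 + 797 = 10677$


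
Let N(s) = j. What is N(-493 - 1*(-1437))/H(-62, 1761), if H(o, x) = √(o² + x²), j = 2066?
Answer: 2066*√3104965/3104965 ≈ 1.1725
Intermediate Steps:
N(s) = 2066
N(-493 - 1*(-1437))/H(-62, 1761) = 2066/(√((-62)² + 1761²)) = 2066/(√(3844 + 3101121)) = 2066/(√3104965) = 2066*(√3104965/3104965) = 2066*√3104965/3104965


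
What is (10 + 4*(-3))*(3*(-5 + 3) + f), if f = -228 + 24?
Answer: 420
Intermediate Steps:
f = -204
(10 + 4*(-3))*(3*(-5 + 3) + f) = (10 + 4*(-3))*(3*(-5 + 3) - 204) = (10 - 12)*(3*(-2) - 204) = -2*(-6 - 204) = -2*(-210) = 420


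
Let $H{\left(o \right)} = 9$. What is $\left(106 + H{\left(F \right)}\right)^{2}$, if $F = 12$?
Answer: $13225$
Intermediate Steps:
$\left(106 + H{\left(F \right)}\right)^{2} = \left(106 + 9\right)^{2} = 115^{2} = 13225$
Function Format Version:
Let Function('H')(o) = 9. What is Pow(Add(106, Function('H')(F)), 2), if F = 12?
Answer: 13225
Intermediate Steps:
Pow(Add(106, Function('H')(F)), 2) = Pow(Add(106, 9), 2) = Pow(115, 2) = 13225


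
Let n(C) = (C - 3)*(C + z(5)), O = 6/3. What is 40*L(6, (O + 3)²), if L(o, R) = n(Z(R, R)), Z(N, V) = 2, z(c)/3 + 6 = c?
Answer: 40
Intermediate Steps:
O = 2 (O = 6*(⅓) = 2)
z(c) = -18 + 3*c
n(C) = (-3 + C)² (n(C) = (C - 3)*(C + (-18 + 3*5)) = (-3 + C)*(C + (-18 + 15)) = (-3 + C)*(C - 3) = (-3 + C)*(-3 + C) = (-3 + C)²)
L(o, R) = 1 (L(o, R) = 9 + 2² - 6*2 = 9 + 4 - 12 = 1)
40*L(6, (O + 3)²) = 40*1 = 40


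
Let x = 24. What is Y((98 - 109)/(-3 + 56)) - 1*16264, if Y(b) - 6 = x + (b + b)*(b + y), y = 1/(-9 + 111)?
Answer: -2325654847/143259 ≈ -16234.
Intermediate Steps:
y = 1/102 ≈ 0.0098039
Y(b) = 30 + 2*b*(1/102 + b) (Y(b) = 6 + (24 + (b + b)*(b + 1/102)) = 6 + (24 + (2*b)*(1/102 + b)) = 6 + (24 + 2*b*(1/102 + b)) = 30 + 2*b*(1/102 + b))
Y((98 - 109)/(-3 + 56)) - 1*16264 = (30 + 2*((98 - 109)/(-3 + 56))**2 + ((98 - 109)/(-3 + 56))/51) - 1*16264 = (30 + 2*(-11/53)**2 + (-11/53)/51) - 16264 = (30 + 2*(-11*1/53)**2 + (-11*1/53)/51) - 16264 = (30 + 2*(-11/53)**2 + (1/51)*(-11/53)) - 16264 = (30 + 2*(121/2809) - 11/2703) - 16264 = (30 + 242/2809 - 11/2703) - 16264 = 4309529/143259 - 16264 = -2325654847/143259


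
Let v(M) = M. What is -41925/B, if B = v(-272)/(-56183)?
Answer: -2355472275/272 ≈ -8.6598e+6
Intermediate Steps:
B = 272/56183 (B = -272/(-56183) = -272*(-1/56183) = 272/56183 ≈ 0.0048413)
-41925/B = -41925/272/56183 = -41925*56183/272 = -2355472275/272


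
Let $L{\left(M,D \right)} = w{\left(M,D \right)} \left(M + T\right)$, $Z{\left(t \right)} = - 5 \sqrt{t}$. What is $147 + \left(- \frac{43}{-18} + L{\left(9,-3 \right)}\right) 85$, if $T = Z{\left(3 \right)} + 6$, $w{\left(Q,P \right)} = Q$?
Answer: $\frac{212851}{18} - 3825 \sqrt{3} \approx 5200.0$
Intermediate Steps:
$T = 6 - 5 \sqrt{3}$ ($T = - 5 \sqrt{3} + 6 = 6 - 5 \sqrt{3} \approx -2.6603$)
$L{\left(M,D \right)} = M \left(6 + M - 5 \sqrt{3}\right)$ ($L{\left(M,D \right)} = M \left(M + \left(6 - 5 \sqrt{3}\right)\right) = M \left(6 + M - 5 \sqrt{3}\right)$)
$147 + \left(- \frac{43}{-18} + L{\left(9,-3 \right)}\right) 85 = 147 + \left(- \frac{43}{-18} + 9 \left(6 + 9 - 5 \sqrt{3}\right)\right) 85 = 147 + \left(\left(-43\right) \left(- \frac{1}{18}\right) + 9 \left(15 - 5 \sqrt{3}\right)\right) 85 = 147 + \left(\frac{43}{18} + \left(135 - 45 \sqrt{3}\right)\right) 85 = 147 + \left(\frac{2473}{18} - 45 \sqrt{3}\right) 85 = 147 + \left(\frac{210205}{18} - 3825 \sqrt{3}\right) = \frac{212851}{18} - 3825 \sqrt{3}$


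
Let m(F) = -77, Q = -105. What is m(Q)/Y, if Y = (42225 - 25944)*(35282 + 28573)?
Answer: -7/94511205 ≈ -7.4065e-8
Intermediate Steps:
Y = 1039623255 (Y = 16281*63855 = 1039623255)
m(Q)/Y = -77/1039623255 = -77*1/1039623255 = -7/94511205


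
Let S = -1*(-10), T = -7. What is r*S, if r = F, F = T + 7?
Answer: 0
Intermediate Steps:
F = 0 (F = -7 + 7 = 0)
r = 0
S = 10
r*S = 0*10 = 0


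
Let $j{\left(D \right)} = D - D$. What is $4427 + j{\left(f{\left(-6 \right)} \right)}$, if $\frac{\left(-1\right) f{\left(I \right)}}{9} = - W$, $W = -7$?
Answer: $4427$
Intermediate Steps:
$f{\left(I \right)} = -63$ ($f{\left(I \right)} = - 9 \left(\left(-1\right) \left(-7\right)\right) = \left(-9\right) 7 = -63$)
$j{\left(D \right)} = 0$
$4427 + j{\left(f{\left(-6 \right)} \right)} = 4427 + 0 = 4427$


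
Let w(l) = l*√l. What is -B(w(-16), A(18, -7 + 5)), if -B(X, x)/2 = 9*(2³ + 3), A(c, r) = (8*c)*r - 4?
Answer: 198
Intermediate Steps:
w(l) = l^(3/2)
A(c, r) = -4 + 8*c*r (A(c, r) = 8*c*r - 4 = -4 + 8*c*r)
B(X, x) = -198 (B(X, x) = -18*(2³ + 3) = -18*(8 + 3) = -18*11 = -2*99 = -198)
-B(w(-16), A(18, -7 + 5)) = -1*(-198) = 198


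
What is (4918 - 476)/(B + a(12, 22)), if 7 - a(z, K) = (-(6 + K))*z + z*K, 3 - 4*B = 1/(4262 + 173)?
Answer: 19700270/353691 ≈ 55.699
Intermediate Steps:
B = 3326/4435 (B = 3/4 - 1/(4*(4262 + 173)) = 3/4 - 1/4/4435 = 3/4 - 1/4*1/4435 = 3/4 - 1/17740 = 3326/4435 ≈ 0.74994)
a(z, K) = 7 - K*z - z*(-6 - K) (a(z, K) = 7 - ((-(6 + K))*z + z*K) = 7 - ((-6 - K)*z + K*z) = 7 - (z*(-6 - K) + K*z) = 7 - (K*z + z*(-6 - K)) = 7 + (-K*z - z*(-6 - K)) = 7 - K*z - z*(-6 - K))
(4918 - 476)/(B + a(12, 22)) = (4918 - 476)/(3326/4435 + (7 + 6*12)) = 4442/(3326/4435 + (7 + 72)) = 4442/(3326/4435 + 79) = 4442/(353691/4435) = 4442*(4435/353691) = 19700270/353691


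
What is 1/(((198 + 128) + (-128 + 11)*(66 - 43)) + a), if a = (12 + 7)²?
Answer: -1/2004 ≈ -0.00049900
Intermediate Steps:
a = 361 (a = 19² = 361)
1/(((198 + 128) + (-128 + 11)*(66 - 43)) + a) = 1/(((198 + 128) + (-128 + 11)*(66 - 43)) + 361) = 1/((326 - 117*23) + 361) = 1/((326 - 2691) + 361) = 1/(-2365 + 361) = 1/(-2004) = -1/2004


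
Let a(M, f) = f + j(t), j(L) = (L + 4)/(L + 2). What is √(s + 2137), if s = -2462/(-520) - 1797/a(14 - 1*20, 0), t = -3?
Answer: √66564615/130 ≈ 62.759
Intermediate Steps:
j(L) = (4 + L)/(2 + L)
a(M, f) = -1 + f (a(M, f) = f + (4 - 3)/(2 - 3) = f + 1/(-1) = f - 1*1 = f - 1 = -1 + f)
s = 468451/260 (s = -2462/(-520) - 1797/(-1 + 0) = -2462*(-1/520) - 1797/(-1) = 1231/260 - 1797*(-1) = 1231/260 + 1797 = 468451/260 ≈ 1801.7)
√(s + 2137) = √(468451/260 + 2137) = √(1024071/260) = √66564615/130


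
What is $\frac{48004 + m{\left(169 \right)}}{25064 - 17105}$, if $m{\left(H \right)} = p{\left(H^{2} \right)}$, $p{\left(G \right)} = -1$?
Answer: $\frac{16001}{2653} \approx 6.0313$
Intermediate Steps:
$m{\left(H \right)} = -1$
$\frac{48004 + m{\left(169 \right)}}{25064 - 17105} = \frac{48004 - 1}{25064 - 17105} = \frac{48003}{7959} = 48003 \cdot \frac{1}{7959} = \frac{16001}{2653}$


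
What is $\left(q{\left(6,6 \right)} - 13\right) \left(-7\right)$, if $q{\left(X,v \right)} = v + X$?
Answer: $7$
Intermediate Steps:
$q{\left(X,v \right)} = X + v$
$\left(q{\left(6,6 \right)} - 13\right) \left(-7\right) = \left(\left(6 + 6\right) - 13\right) \left(-7\right) = \left(12 - 13\right) \left(-7\right) = \left(-1\right) \left(-7\right) = 7$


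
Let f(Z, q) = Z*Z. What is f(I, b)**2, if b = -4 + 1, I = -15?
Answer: 50625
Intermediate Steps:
b = -3
f(Z, q) = Z**2
f(I, b)**2 = ((-15)**2)**2 = 225**2 = 50625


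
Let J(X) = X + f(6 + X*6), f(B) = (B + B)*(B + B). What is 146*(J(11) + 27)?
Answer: 3033004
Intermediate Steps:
f(B) = 4*B² (f(B) = (2*B)*(2*B) = 4*B²)
J(X) = X + 4*(6 + 6*X)² (J(X) = X + 4*(6 + X*6)² = X + 4*(6 + 6*X)²)
146*(J(11) + 27) = 146*((11 + 144*(1 + 11)²) + 27) = 146*((11 + 144*12²) + 27) = 146*((11 + 144*144) + 27) = 146*((11 + 20736) + 27) = 146*(20747 + 27) = 146*20774 = 3033004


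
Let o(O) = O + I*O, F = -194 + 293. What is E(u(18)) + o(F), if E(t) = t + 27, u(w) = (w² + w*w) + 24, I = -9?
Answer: -93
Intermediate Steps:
u(w) = 24 + 2*w² (u(w) = (w² + w²) + 24 = 2*w² + 24 = 24 + 2*w²)
F = 99
o(O) = -8*O (o(O) = O - 9*O = -8*O)
E(t) = 27 + t
E(u(18)) + o(F) = (27 + (24 + 2*18²)) - 8*99 = (27 + (24 + 2*324)) - 792 = (27 + (24 + 648)) - 792 = (27 + 672) - 792 = 699 - 792 = -93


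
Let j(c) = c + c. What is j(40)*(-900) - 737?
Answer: -72737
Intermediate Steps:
j(c) = 2*c
j(40)*(-900) - 737 = (2*40)*(-900) - 737 = 80*(-900) - 737 = -72000 - 737 = -72737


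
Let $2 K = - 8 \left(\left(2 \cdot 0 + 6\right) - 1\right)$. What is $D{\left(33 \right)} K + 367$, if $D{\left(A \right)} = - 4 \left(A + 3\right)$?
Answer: $3247$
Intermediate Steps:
$D{\left(A \right)} = -12 - 4 A$ ($D{\left(A \right)} = - 4 \left(3 + A\right) = -12 - 4 A$)
$K = -20$ ($K = \frac{\left(-8\right) \left(\left(2 \cdot 0 + 6\right) - 1\right)}{2} = \frac{\left(-8\right) \left(\left(0 + 6\right) - 1\right)}{2} = \frac{\left(-8\right) \left(6 - 1\right)}{2} = \frac{\left(-8\right) 5}{2} = \frac{1}{2} \left(-40\right) = -20$)
$D{\left(33 \right)} K + 367 = \left(-12 - 132\right) \left(-20\right) + 367 = \left(-144\right) \left(-20\right) + 367 = 2880 + 367 = 3247$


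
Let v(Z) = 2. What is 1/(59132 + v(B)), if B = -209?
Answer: 1/59134 ≈ 1.6911e-5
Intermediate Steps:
1/(59132 + v(B)) = 1/(59132 + 2) = 1/59134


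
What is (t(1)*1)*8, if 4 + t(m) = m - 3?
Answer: -48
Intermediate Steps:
t(m) = -7 + m (t(m) = -4 + (m - 3) = -4 + (-3 + m) = -7 + m)
(t(1)*1)*8 = ((-7 + 1)*1)*8 = -6*1*8 = -6*8 = -48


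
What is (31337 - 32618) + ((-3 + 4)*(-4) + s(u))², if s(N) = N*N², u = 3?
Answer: -752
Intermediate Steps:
s(N) = N³
(31337 - 32618) + ((-3 + 4)*(-4) + s(u))² = (31337 - 32618) + ((-3 + 4)*(-4) + 3³)² = -1281 + (1*(-4) + 27)² = -1281 + (-4 + 27)² = -1281 + 23² = -1281 + 529 = -752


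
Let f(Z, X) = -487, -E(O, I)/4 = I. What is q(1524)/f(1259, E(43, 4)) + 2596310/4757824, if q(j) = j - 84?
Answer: -2793431795/1158530144 ≈ -2.4112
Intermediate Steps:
E(O, I) = -4*I
q(j) = -84 + j
q(1524)/f(1259, E(43, 4)) + 2596310/4757824 = (-84 + 1524)/(-487) + 2596310/4757824 = 1440*(-1/487) + 2596310*(1/4757824) = -1440/487 + 1298155/2378912 = -2793431795/1158530144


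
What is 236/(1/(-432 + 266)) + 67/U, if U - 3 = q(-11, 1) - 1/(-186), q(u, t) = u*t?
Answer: -58267174/1487 ≈ -39184.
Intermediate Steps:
q(u, t) = t*u
U = -1487/186 (U = 3 + (1*(-11) - 1/(-186)) = 3 + (-11 - 1*(-1/186)) = 3 + (-11 + 1/186) = 3 - 2045/186 = -1487/186 ≈ -7.9946)
236/(1/(-432 + 266)) + 67/U = 236/(1/(-432 + 266)) + 67/(-1487/186) = 236/(1/(-166)) + 67*(-186/1487) = 236/(-1/166) - 12462/1487 = 236*(-166) - 12462/1487 = -39176 - 12462/1487 = -58267174/1487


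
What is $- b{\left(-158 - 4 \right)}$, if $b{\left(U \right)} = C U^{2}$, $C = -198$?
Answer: $5196312$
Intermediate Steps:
$b{\left(U \right)} = - 198 U^{2}$
$- b{\left(-158 - 4 \right)} = - \left(-198\right) \left(-158 - 4\right)^{2} = - \left(-198\right) \left(-162\right)^{2} = - \left(-198\right) 26244 = \left(-1\right) \left(-5196312\right) = 5196312$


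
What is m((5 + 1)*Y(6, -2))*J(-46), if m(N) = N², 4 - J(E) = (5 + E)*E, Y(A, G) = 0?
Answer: 0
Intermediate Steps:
J(E) = 4 - E*(5 + E) (J(E) = 4 - (5 + E)*E = 4 - E*(5 + E))
m((5 + 1)*Y(6, -2))*J(-46) = ((5 + 1)*0)²*(4 - 1*(-46)² - 5*(-46)) = (6*0)²*(4 - 1*2116 + 230) = 0²*(4 - 2116 + 230) = 0*(-1882) = 0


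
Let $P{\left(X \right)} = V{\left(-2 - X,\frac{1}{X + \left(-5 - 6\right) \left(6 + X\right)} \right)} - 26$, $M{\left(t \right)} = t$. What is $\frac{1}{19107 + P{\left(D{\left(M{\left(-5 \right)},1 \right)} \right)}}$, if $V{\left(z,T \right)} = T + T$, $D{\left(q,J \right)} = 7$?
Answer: $\frac{68}{1297507} \approx 5.2408 \cdot 10^{-5}$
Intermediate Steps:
$V{\left(z,T \right)} = 2 T$
$P{\left(X \right)} = -26 + \frac{2}{-66 - 10 X}$ ($P{\left(X \right)} = \frac{2}{X + \left(-5 - 6\right) \left(6 + X\right)} - 26 = \frac{2}{X - 11 \left(6 + X\right)} - 26 = \frac{2}{X - \left(66 + 11 X\right)} - 26 = \frac{2}{-66 - 10 X} - 26 = -26 + \frac{2}{-66 - 10 X}$)
$\frac{1}{19107 + P{\left(D{\left(M{\left(-5 \right)},1 \right)} \right)}} = \frac{1}{19107 + \frac{-859 - 910}{33 + 5 \cdot 7}} = \frac{1}{19107 + \frac{-859 - 910}{33 + 35}} = \frac{1}{19107 + \frac{1}{68} \left(-1769\right)} = \frac{1}{19107 - \frac{1769}{68}} = \frac{1}{\frac{1297507}{68}} = \frac{68}{1297507}$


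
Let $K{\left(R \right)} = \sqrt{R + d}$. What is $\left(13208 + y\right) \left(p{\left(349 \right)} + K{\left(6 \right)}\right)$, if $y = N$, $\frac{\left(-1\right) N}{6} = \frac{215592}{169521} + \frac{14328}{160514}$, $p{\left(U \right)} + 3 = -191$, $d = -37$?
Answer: $- \frac{11613292519359104}{4535082299} + \frac{59862332574016 i \sqrt{31}}{4535082299} \approx -2.5608 \cdot 10^{6} + 73494.0 i$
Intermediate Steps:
$p{\left(U \right)} = -194$ ($p{\left(U \right)} = -3 - 191 = -194$)
$K{\left(R \right)} = \sqrt{-37 + R}$ ($K{\left(R \right)} = \sqrt{R - 37} = \sqrt{-37 + R}$)
$N = - \frac{37034431176}{4535082299}$ ($N = - 6 \left(\frac{215592}{169521} + \frac{14328}{160514}\right) = - 6 \left(215592 \cdot \frac{1}{169521} + 14328 \cdot \frac{1}{160514}\right) = - 6 \left(\frac{71864}{56507} + \frac{7164}{80257}\right) = \left(-6\right) \frac{6172405196}{4535082299} = - \frac{37034431176}{4535082299} \approx -8.1662$)
$y = - \frac{37034431176}{4535082299} \approx -8.1662$
$\left(13208 + y\right) \left(p{\left(349 \right)} + K{\left(6 \right)}\right) = \left(13208 - \frac{37034431176}{4535082299}\right) \left(-194 + \sqrt{-37 + 6}\right) = \frac{59862332574016 \left(-194 + \sqrt{-31}\right)}{4535082299} = \frac{59862332574016 \left(-194 + i \sqrt{31}\right)}{4535082299} = - \frac{11613292519359104}{4535082299} + \frac{59862332574016 i \sqrt{31}}{4535082299}$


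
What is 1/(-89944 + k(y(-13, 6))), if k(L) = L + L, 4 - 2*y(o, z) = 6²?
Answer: -1/89976 ≈ -1.1114e-5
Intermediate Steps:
y(o, z) = -16 (y(o, z) = 2 - ½*6² = 2 - ½*36 = 2 - 18 = -16)
k(L) = 2*L
1/(-89944 + k(y(-13, 6))) = 1/(-89944 + 2*(-16)) = 1/(-89944 - 32) = 1/(-89976) = -1/89976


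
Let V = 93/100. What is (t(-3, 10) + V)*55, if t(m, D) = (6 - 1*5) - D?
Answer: -8877/20 ≈ -443.85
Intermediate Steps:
t(m, D) = 1 - D (t(m, D) = (6 - 5) - D = 1 - D)
V = 93/100 (V = 93*(1/100) = 93/100 ≈ 0.93000)
(t(-3, 10) + V)*55 = ((1 - 1*10) + 93/100)*55 = ((1 - 10) + 93/100)*55 = (-9 + 93/100)*55 = -807/100*55 = -8877/20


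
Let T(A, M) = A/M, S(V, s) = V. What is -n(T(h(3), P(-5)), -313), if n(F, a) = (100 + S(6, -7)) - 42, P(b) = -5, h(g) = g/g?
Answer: -64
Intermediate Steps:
h(g) = 1
n(F, a) = 64 (n(F, a) = (100 + 6) - 42 = 106 - 42 = 64)
-n(T(h(3), P(-5)), -313) = -1*64 = -64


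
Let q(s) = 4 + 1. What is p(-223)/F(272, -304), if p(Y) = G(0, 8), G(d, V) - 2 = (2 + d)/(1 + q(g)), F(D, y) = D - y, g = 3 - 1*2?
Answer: 7/1728 ≈ 0.0040509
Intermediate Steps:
g = 1 (g = 3 - 2 = 1)
q(s) = 5
G(d, V) = 7/3 + d/6 (G(d, V) = 2 + (2 + d)/(1 + 5) = 2 + (2 + d)/6 = 2 + (2 + d)*(⅙) = 2 + (⅓ + d/6) = 7/3 + d/6)
p(Y) = 7/3 (p(Y) = 7/3 + (⅙)*0 = 7/3 + 0 = 7/3)
p(-223)/F(272, -304) = 7/(3*(272 - 1*(-304))) = 7/(3*(272 + 304)) = (7/3)/576 = (7/3)*(1/576) = 7/1728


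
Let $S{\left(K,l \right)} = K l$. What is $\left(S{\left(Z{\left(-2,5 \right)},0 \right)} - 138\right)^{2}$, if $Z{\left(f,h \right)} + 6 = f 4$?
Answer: $19044$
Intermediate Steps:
$Z{\left(f,h \right)} = -6 + 4 f$ ($Z{\left(f,h \right)} = -6 + f 4 = -6 + 4 f$)
$\left(S{\left(Z{\left(-2,5 \right)},0 \right)} - 138\right)^{2} = \left(\left(-6 + 4 \left(-2\right)\right) 0 - 138\right)^{2} = \left(\left(-6 - 8\right) 0 - 138\right)^{2} = \left(\left(-14\right) 0 - 138\right)^{2} = \left(0 - 138\right)^{2} = \left(-138\right)^{2} = 19044$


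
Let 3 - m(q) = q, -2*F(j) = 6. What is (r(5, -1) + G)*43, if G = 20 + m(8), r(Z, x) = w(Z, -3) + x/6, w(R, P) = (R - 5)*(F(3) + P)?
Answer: 3827/6 ≈ 637.83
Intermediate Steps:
F(j) = -3 (F(j) = -1/2*6 = -3)
w(R, P) = (-5 + R)*(-3 + P) (w(R, P) = (R - 5)*(-3 + P) = (-5 + R)*(-3 + P))
m(q) = 3 - q
r(Z, x) = 30 - 6*Z + x/6 (r(Z, x) = (15 - 5*(-3) - 3*Z - 3*Z) + x/6 = (15 + 15 - 3*Z - 3*Z) + x*(1/6) = (30 - 6*Z) + x/6 = 30 - 6*Z + x/6)
G = 15 (G = 20 + (3 - 1*8) = 20 + (3 - 8) = 20 - 5 = 15)
(r(5, -1) + G)*43 = ((30 - 6*5 + (1/6)*(-1)) + 15)*43 = ((30 - 30 - 1/6) + 15)*43 = (-1/6 + 15)*43 = (89/6)*43 = 3827/6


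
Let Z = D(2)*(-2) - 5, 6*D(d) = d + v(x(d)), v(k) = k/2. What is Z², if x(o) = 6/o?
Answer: 1369/36 ≈ 38.028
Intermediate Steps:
v(k) = k/2 (v(k) = k*(½) = k/2)
D(d) = 1/(2*d) + d/6 (D(d) = (d + (6/d)/2)/6 = (d + 3/d)/6 = 1/(2*d) + d/6)
Z = -37/6 (Z = ((⅙)*(3 + 2²)/2)*(-2) - 5 = ((⅙)*(½)*(3 + 4))*(-2) - 5 = ((⅙)*(½)*7)*(-2) - 5 = (7/12)*(-2) - 5 = -7/6 - 5 = -37/6 ≈ -6.1667)
Z² = (-37/6)² = 1369/36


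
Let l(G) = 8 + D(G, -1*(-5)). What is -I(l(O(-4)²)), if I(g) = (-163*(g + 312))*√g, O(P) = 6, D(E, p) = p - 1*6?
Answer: 51997*√7 ≈ 1.3757e+5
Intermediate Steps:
D(E, p) = -6 + p (D(E, p) = p - 6 = -6 + p)
l(G) = 7 (l(G) = 8 + (-6 - 1*(-5)) = 8 + (-6 + 5) = 8 - 1 = 7)
I(g) = √g*(-50856 - 163*g) (I(g) = (-163*(312 + g))*√g = (-50856 - 163*g)*√g = √g*(-50856 - 163*g))
-I(l(O(-4)²)) = -163*√7*(-312 - 1*7) = -163*√7*(-312 - 7) = -163*√7*(-319) = -(-51997)*√7 = 51997*√7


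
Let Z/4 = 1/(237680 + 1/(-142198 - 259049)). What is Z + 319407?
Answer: 30461330375018301/95368386959 ≈ 3.1941e+5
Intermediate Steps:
Z = 1604988/95368386959 (Z = 4/(237680 + 1/(-142198 - 259049)) = 4/(237680 + 1/(-401247)) = 4/(237680 - 1/401247) = 4/(95368386959/401247) = 4*(401247/95368386959) = 1604988/95368386959 ≈ 1.6829e-5)
Z + 319407 = 1604988/95368386959 + 319407 = 30461330375018301/95368386959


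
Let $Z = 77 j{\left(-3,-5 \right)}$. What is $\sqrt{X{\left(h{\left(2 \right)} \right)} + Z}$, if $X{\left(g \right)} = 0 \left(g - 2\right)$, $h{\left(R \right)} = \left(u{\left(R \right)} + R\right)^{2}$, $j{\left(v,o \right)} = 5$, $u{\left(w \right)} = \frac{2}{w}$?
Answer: $\sqrt{385} \approx 19.621$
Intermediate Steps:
$h{\left(R \right)} = \left(R + \frac{2}{R}\right)^{2}$ ($h{\left(R \right)} = \left(\frac{2}{R} + R\right)^{2} = \left(R + \frac{2}{R}\right)^{2}$)
$X{\left(g \right)} = 0$ ($X{\left(g \right)} = 0 \left(-2 + g\right) = 0$)
$Z = 385$ ($Z = 77 \cdot 5 = 385$)
$\sqrt{X{\left(h{\left(2 \right)} \right)} + Z} = \sqrt{0 + 385} = \sqrt{385}$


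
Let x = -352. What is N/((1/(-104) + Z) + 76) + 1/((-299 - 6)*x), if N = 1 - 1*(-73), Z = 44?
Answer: 826255039/1339745440 ≈ 0.61672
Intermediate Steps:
N = 74 (N = 1 + 73 = 74)
N/((1/(-104) + Z) + 76) + 1/((-299 - 6)*x) = 74/((1/(-104) + 44) + 76) + 1/(-299 - 6*(-352)) = 74/((-1/104 + 44) + 76) - 1/352/(-305) = 74/(4575/104 + 76) - 1/305*(-1/352) = 74/(12479/104) + 1/107360 = 74*(104/12479) + 1/107360 = 7696/12479 + 1/107360 = 826255039/1339745440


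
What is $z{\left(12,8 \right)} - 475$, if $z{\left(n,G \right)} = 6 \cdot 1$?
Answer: $-469$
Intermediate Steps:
$z{\left(n,G \right)} = 6$
$z{\left(12,8 \right)} - 475 = 6 - 475 = -469$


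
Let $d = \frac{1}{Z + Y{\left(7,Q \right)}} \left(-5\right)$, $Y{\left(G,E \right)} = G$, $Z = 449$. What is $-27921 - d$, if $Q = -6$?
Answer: $- \frac{12731971}{456} \approx -27921.0$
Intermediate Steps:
$d = - \frac{5}{456}$ ($d = \frac{1}{449 + 7} \left(-5\right) = \frac{1}{456} \left(-5\right) = - \frac{5}{456} \approx -0.010965$)
$-27921 - d = -27921 - - \frac{5}{456} = -27921 + \frac{5}{456} = - \frac{12731971}{456}$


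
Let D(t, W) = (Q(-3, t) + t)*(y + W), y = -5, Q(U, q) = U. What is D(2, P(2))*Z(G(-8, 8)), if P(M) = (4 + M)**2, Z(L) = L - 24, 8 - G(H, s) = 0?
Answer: 496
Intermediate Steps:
G(H, s) = 8 (G(H, s) = 8 - 1*0 = 8 + 0 = 8)
Z(L) = -24 + L
D(t, W) = (-5 + W)*(-3 + t) (D(t, W) = (-3 + t)*(-5 + W) = (-5 + W)*(-3 + t))
D(2, P(2))*Z(G(-8, 8)) = (15 - 5*2 - 3*(4 + 2)**2 + (4 + 2)**2*2)*(-24 + 8) = (15 - 10 - 3*6**2 + 6**2*2)*(-16) = (15 - 10 - 3*36 + 36*2)*(-16) = (15 - 10 - 108 + 72)*(-16) = -31*(-16) = 496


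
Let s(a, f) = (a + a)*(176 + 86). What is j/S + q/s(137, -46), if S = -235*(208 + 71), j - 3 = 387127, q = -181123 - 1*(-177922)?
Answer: -5600232401/941356044 ≈ -5.9491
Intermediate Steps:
q = -3201 (q = -181123 + 177922 = -3201)
j = 387130 (j = 3 + 387127 = 387130)
s(a, f) = 524*a (s(a, f) = (2*a)*262 = 524*a)
S = -65565 (S = -235*279 = -65565)
j/S + q/s(137, -46) = 387130/(-65565) - 3201/(524*137) = 387130*(-1/65565) - 3201/71788 = -77426/13113 - 3201*1/71788 = -77426/13113 - 3201/71788 = -5600232401/941356044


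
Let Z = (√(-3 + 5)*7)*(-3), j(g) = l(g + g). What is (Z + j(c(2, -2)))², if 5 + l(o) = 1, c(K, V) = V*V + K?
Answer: 898 + 168*√2 ≈ 1135.6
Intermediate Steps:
c(K, V) = K + V² (c(K, V) = V² + K = K + V²)
l(o) = -4 (l(o) = -5 + 1 = -4)
j(g) = -4
Z = -21*√2 (Z = (√2*7)*(-3) = (7*√2)*(-3) = -21*√2 ≈ -29.698)
(Z + j(c(2, -2)))² = (-21*√2 - 4)² = (-4 - 21*√2)²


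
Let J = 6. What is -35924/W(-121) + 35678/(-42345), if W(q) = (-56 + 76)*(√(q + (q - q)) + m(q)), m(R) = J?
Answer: -92392396/1329633 + 98791*I/785 ≈ -69.487 + 125.85*I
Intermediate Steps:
m(R) = 6
W(q) = 120 + 20*√q (W(q) = (-56 + 76)*(√(q + (q - q)) + 6) = 20*(√(q + 0) + 6) = 20*(√q + 6) = 20*(6 + √q) = 120 + 20*√q)
-35924/W(-121) + 35678/(-42345) = -35924/(120 + 20*√(-121)) + 35678/(-42345) = -35924/(120 + 20*(11*I)) + 35678*(-1/42345) = -35924*(120 - 220*I)/62800 - 35678/42345 = -8981*(120 - 220*I)/15700 - 35678/42345 = -35678/42345 - 8981*(120 - 220*I)/15700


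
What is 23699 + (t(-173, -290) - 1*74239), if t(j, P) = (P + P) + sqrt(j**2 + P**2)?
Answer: -51120 + sqrt(114029) ≈ -50782.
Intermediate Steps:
t(j, P) = sqrt(P**2 + j**2) + 2*P (t(j, P) = 2*P + sqrt(P**2 + j**2) = sqrt(P**2 + j**2) + 2*P)
23699 + (t(-173, -290) - 1*74239) = 23699 + ((sqrt((-290)**2 + (-173)**2) + 2*(-290)) - 1*74239) = 23699 + ((sqrt(84100 + 29929) - 580) - 74239) = 23699 + ((sqrt(114029) - 580) - 74239) = 23699 + ((-580 + sqrt(114029)) - 74239) = 23699 + (-74819 + sqrt(114029)) = -51120 + sqrt(114029)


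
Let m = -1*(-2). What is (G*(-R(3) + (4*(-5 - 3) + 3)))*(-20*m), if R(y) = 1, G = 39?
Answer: 46800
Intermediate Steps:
m = 2
(G*(-R(3) + (4*(-5 - 3) + 3)))*(-20*m) = (39*(-1*1 + (4*(-5 - 3) + 3)))*(-20*2) = (39*(-1 + (4*(-8) + 3)))*(-40) = (39*(-1 + (-32 + 3)))*(-40) = (39*(-1 - 29))*(-40) = (39*(-30))*(-40) = -1170*(-40) = 46800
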